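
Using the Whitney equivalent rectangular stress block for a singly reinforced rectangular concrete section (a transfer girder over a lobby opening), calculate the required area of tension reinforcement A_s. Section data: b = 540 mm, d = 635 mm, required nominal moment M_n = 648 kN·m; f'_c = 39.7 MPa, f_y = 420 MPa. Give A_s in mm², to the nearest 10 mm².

With M_n = 0.85 f'_c a b (d − a/2), solve the quadratic for a:
a = d − √(d² − 2M_n/(0.85 f'_c b)) = 635 − √(635² − 2 × 648×10⁶/(0.85 × 39.7 × 540)) = 58.72 mm.
A_s = 0.85 f'_c a b / f_y = 0.85 × 39.7 × 58.72 × 540 / 420 = 2547.7 mm².

A_s ≈ 2550 mm²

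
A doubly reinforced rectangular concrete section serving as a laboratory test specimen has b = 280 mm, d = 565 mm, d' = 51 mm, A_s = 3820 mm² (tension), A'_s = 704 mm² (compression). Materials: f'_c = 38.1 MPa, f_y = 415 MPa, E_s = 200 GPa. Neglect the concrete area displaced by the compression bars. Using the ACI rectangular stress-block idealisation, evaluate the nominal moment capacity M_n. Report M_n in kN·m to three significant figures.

Assume both tension and compression steel yield.
Net tension couple steel: A_s − A'_s = 3116 mm².
a = (A_s − A'_s) f_y / (0.85 f'_c b) = 1293140/(0.85 × 38.1 × 280) = 142.61 mm.
c = a/β₁ = 142.61/0.778 = 183.30 mm; ε'_s = 0.003(c − d')/c = 0.0022 ≥ f_y/E_s = 0.0021, so compression steel does yield.
M_n = (A_s − A'_s) f_y (d − a/2) + A'_s f_y (d − d') = [1293140 × (565 − 71.305) + 292160 × (565 − 51)] × 10⁻⁶ = 638.42 + 150.17 = 788.59 kN·m.

M_n ≈ 789 kN·m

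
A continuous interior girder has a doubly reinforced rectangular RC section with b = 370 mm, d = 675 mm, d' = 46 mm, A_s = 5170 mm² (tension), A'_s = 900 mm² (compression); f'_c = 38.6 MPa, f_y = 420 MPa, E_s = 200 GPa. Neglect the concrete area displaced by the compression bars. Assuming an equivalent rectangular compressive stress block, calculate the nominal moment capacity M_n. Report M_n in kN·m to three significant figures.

M_n ≈ 1320 kN·m

Assume both tension and compression steel yield.
Net tension couple steel: A_s − A'_s = 4270 mm².
a = (A_s − A'_s) f_y / (0.85 f'_c b) = 1793400/(0.85 × 38.6 × 370) = 147.73 mm.
c = a/β₁ = 147.73/0.774 = 190.87 mm; ε'_s = 0.003(c − d')/c = 0.0023 ≥ f_y/E_s = 0.0021, so compression steel does yield.
M_n = (A_s − A'_s) f_y (d − a/2) + A'_s f_y (d − d') = [1793400 × (675 − 73.865) + 378000 × (675 − 46)] × 10⁻⁶ = 1078.08 + 237.76 = 1315.84 kN·m.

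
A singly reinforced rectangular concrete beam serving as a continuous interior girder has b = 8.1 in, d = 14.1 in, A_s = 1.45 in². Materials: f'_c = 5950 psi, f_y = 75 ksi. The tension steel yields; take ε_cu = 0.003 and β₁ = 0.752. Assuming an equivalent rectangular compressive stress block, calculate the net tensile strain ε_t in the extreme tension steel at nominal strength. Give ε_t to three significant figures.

a = A_s f_y/(0.85 f'_c b) = 2.655 in.
β₁ = 0.752, so c = a/β₁ = 2.655/0.752 = 3.531 in.
From the linear strain diagram with ε_cu = 0.003: ε_t = 0.003 (d − c)/c = 0.003 × (14.1 − 3.531)/3.531 = 0.00898.
Since ε_t ≥ 0.005, the section is tension-controlled.

ε_t ≈ 0.00898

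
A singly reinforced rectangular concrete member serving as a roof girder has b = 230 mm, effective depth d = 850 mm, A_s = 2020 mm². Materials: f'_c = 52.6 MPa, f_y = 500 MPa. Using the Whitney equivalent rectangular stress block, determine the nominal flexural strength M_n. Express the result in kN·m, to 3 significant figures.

T = A_s f_y = 2020 × 500 = 1010000 N = 1010 kN.
From C = T: a = T/(0.85 f'_c b) = 1010000/(0.85 × 52.6 × 230) = 98.22 mm.
M_n = T(d − a/2) = 1010 kN × (850 − 49.11) mm = 808.90 kN·m.

M_n ≈ 809 kN·m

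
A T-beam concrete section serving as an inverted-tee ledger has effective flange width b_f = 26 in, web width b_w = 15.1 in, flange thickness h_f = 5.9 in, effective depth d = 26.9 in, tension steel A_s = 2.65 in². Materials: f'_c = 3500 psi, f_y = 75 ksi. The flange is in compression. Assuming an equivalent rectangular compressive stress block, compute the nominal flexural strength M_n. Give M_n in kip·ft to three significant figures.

Tension: T = A_s f_y = 2.65 × 75 = 198.75 kips.
Try a within the flange: a = T/(0.85 f'_c b_f) = 198.75/(0.85 × 3.5 × 26) = 2.569 in.
Since a = 2.569 ≤ h_f = 5.9 in, the stress block lies entirely in the flange; analyse as a rectangular beam of width b_f.
M_n = T(d − a/2) = 198.75 × (26.9 − 1.2845) = 5091.1 kip·in.
M_n = 5091.1/12 = 424.26 kip·ft.

M_n ≈ 424 kip·ft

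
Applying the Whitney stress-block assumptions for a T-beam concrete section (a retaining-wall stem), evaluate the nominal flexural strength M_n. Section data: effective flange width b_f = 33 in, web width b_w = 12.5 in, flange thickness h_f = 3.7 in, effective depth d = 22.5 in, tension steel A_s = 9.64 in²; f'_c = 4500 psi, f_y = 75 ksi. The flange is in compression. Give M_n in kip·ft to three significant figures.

Tension: T = A_s f_y = 9.64 × 75 = 723 kips.
Try a within the flange: a = T/(0.85 f'_c b_f) = 723/(0.85 × 4.5 × 33) = 5.728 in.
a = 5.728 > h_f = 3.7 in: the block extends into the web. Split into flange-overhang and web parts.
C_f = 0.85 f'_c (b_f − b_w) h_f = 0.85 × 4.5 × (33 − 12.5) × 3.7 = 290.1 kips.
Remaining web compression depth: a_w = (T − C_f)/(0.85 f'_c b_w) = (723 − 290.1)/(0.85 × 4.5 × 12.5) = 9.054 in.
M_n = C_f(d − h_f/2) + (T − C_f)(d − a_w/2) = 290.1 × (22.5 − 1.85) + 432.9 × (22.5 − 4.527) = 5990.6 + 7780.5 = 13771.1 kip·in.
M_n = 13771.1/12 = 1147.59 kip·ft.

M_n ≈ 1150 kip·ft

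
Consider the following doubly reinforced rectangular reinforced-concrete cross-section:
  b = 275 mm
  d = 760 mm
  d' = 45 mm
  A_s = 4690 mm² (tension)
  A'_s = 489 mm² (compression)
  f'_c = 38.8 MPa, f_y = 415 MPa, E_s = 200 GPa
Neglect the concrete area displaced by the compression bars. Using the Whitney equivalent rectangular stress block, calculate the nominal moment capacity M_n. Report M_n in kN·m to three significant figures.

M_n ≈ 1300 kN·m

Assume both tension and compression steel yield.
Net tension couple steel: A_s − A'_s = 4201 mm².
a = (A_s − A'_s) f_y / (0.85 f'_c b) = 1743415/(0.85 × 38.8 × 275) = 192.23 mm.
c = a/β₁ = 192.23/0.773 = 248.68 mm; ε'_s = 0.003(c − d')/c = 0.0025 ≥ f_y/E_s = 0.0021, so compression steel does yield.
M_n = (A_s − A'_s) f_y (d − a/2) + A'_s f_y (d − d') = [1743415 × (760 − 96.115) + 202935 × (760 − 45)] × 10⁻⁶ = 1157.43 + 145.10 = 1302.53 kN·m.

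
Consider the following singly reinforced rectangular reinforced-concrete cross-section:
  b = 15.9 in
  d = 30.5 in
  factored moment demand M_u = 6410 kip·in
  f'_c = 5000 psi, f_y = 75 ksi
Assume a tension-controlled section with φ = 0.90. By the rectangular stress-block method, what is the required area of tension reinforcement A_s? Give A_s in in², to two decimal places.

M_n = M_u/φ = 6410/0.90 = 7122.22 kip·in.
From M_n = 0.85 f'_c a b (d − a/2):
a = d − √(d² − 2M_n/(0.85 f'_c b)) = 30.5 − √(30.5² − 2 × 7122.22/(0.85 × 5 × 15.9)) = 3.677 in.
A_s = 0.85 f'_c a b / f_y = 0.85 × 5 × 3.677 × 15.9 / 75 = 3.313 in².

A_s ≈ 3.31 in²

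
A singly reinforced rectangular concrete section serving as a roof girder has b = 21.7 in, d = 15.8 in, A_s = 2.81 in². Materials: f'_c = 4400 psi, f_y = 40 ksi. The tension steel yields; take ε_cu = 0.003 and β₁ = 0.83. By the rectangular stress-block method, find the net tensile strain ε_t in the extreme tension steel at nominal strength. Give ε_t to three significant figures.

ε_t ≈ 0.0254

a = A_s f_y/(0.85 f'_c b) = 1.385 in.
β₁ = 0.83, so c = a/β₁ = 1.385/0.83 = 1.669 in.
From the linear strain diagram with ε_cu = 0.003: ε_t = 0.003 (d − c)/c = 0.003 × (15.8 − 1.669)/1.669 = 0.0254.
Since ε_t ≥ 0.005, the section is tension-controlled.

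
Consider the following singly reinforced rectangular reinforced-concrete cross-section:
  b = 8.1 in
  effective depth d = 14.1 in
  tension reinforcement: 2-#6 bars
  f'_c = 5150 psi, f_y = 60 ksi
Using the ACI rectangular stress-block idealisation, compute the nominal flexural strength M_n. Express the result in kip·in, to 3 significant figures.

A_s = 2 × 0.44 = 0.88 in².
T = A_s f_y = 0.88 × 60 = 52.8 kips.
a = T/(0.85 f'_c b) = 52.8/(0.85 × 5.15 × 8.1) = 1.489 in.
M_n = T(d − a/2) = 52.8 × (14.1 − 0.7445) = 705.2 kip·in.

M_n ≈ 705 kip·in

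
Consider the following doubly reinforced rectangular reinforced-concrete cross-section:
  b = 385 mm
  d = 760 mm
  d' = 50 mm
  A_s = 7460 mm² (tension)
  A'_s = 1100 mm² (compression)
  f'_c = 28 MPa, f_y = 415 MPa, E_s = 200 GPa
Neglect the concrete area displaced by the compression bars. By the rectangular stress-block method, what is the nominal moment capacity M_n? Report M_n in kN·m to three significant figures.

M_n ≈ 1950 kN·m

Assume both tension and compression steel yield.
Net tension couple steel: A_s − A'_s = 6360 mm².
a = (A_s − A'_s) f_y / (0.85 f'_c b) = 2639400/(0.85 × 28 × 385) = 288.05 mm.
c = a/β₁ = 288.05/0.85 = 338.88 mm; ε'_s = 0.003(c − d')/c = 0.0026 ≥ f_y/E_s = 0.0021, so compression steel does yield.
M_n = (A_s − A'_s) f_y (d − a/2) + A'_s f_y (d − d') = [2639400 × (760 − 144.025) + 456500 × (760 − 50)] × 10⁻⁶ = 1625.80 + 324.12 = 1949.92 kN·m.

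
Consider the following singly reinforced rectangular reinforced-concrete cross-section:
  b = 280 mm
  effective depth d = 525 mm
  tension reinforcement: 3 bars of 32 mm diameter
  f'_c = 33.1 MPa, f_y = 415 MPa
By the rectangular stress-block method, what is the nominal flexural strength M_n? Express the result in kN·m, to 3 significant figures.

A_s = 3 × 804 = 2412 mm².
T = A_s f_y = 2412 × 415 = 1000980 N = 1000.98 kN.
From C = T: a = T/(0.85 f'_c b) = 1000980/(0.85 × 33.1 × 280) = 127.06 mm.
M_n = T(d − a/2) = 1000.98 kN × (525 − 63.53) mm = 461.92 kN·m.

M_n ≈ 462 kN·m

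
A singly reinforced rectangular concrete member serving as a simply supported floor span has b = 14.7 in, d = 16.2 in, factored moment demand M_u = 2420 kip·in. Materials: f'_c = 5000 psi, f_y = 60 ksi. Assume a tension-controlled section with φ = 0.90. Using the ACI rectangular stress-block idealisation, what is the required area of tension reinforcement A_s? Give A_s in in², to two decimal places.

A_s ≈ 3.04 in²

M_n = M_u/φ = 2420/0.90 = 2688.89 kip·in.
From M_n = 0.85 f'_c a b (d − a/2):
a = d − √(d² − 2M_n/(0.85 f'_c b)) = 16.2 − √(16.2² − 2 × 2688.89/(0.85 × 5 × 14.7)) = 2.920 in.
A_s = 0.85 f'_c a b / f_y = 0.85 × 5 × 2.920 × 14.7 / 60 = 3.040 in².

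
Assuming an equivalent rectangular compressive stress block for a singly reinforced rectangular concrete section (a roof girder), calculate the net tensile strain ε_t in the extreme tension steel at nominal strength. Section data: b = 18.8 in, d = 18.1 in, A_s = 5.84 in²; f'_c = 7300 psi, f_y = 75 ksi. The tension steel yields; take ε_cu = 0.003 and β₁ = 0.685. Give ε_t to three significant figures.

ε_t ≈ 0.00691

a = A_s f_y/(0.85 f'_c b) = 3.755 in.
β₁ = 0.685, so c = a/β₁ = 3.755/0.685 = 5.482 in.
From the linear strain diagram with ε_cu = 0.003: ε_t = 0.003 (d − c)/c = 0.003 × (18.1 − 5.482)/5.482 = 0.00691.
Since ε_t ≥ 0.005, the section is tension-controlled.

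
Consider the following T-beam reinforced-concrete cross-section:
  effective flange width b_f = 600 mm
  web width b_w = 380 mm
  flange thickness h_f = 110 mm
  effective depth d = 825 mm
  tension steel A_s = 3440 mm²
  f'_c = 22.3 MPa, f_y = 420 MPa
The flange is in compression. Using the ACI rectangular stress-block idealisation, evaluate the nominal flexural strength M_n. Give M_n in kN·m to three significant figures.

M_n ≈ 1100 kN·m

Tension: T = A_s f_y = 3440 × 420 = 1444800 N.
Try a within the flange: a = T/(0.85 f'_c b_f) = 1444800/(0.85 × 22.3 × 600) = 127.04 mm.
a = 127.04 > h_f = 110 mm: the block extends into the web. Split into flange-overhang and web parts.
C_f = 0.85 f'_c (b_f − b_w) h_f = 0.85 × 22.3 × (600 − 380) × 110 = 458711 N.
Remaining web compression depth: a_w = (T − C_f)/(0.85 f'_c b_w) = (1444800 − 458711)/(0.85 × 22.3 × 380) = 136.90 mm.
M_n = C_f(d − h_f/2) + (T − C_f)(d − a_w/2) = 458711 × (825 − 55) + 986089 × (825 − 68.45) = 353.21 + 746.03 = 1099.24 × 10⁶ N·mm.
M_n = 1099.24 kN·m.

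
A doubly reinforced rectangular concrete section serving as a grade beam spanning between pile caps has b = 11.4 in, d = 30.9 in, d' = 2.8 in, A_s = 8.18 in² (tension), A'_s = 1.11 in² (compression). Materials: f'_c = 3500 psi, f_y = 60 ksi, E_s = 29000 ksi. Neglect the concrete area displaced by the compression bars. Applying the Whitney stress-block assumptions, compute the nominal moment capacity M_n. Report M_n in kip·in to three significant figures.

Assume both steels yield.
a = (A_s − A'_s) f_y/(0.85 f'_c b) = (8.18 − 1.11) × 60/(0.85 × 3.5 × 11.4) = 12.508 in.
c = a/β₁ = 12.508/0.85 = 14.715 in; ε'_s = 0.003(c − d')/c = 0.0024 ≥ ε_y = 0.0021, so the compression steel yields.
M_n = (A_s − A'_s) f_y (d − a/2) + A'_s f_y (d − d') = 424.2 × (30.9 − 6.254) + 66.6 × (30.9 − 2.8) = 10454.8 + 1871.5 = 12326.3 kip·in.

M_n ≈ 12300 kip·in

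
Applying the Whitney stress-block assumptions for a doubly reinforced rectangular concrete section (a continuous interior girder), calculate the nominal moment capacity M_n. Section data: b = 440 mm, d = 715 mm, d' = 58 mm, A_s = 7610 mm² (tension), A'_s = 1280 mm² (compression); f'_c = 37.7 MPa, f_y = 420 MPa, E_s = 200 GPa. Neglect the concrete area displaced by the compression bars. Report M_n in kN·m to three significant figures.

Assume both tension and compression steel yield.
Net tension couple steel: A_s − A'_s = 6330 mm².
a = (A_s − A'_s) f_y / (0.85 f'_c b) = 2658600/(0.85 × 37.7 × 440) = 188.56 mm.
c = a/β₁ = 188.56/0.781 = 241.43 mm; ε'_s = 0.003(c − d')/c = 0.0023 ≥ f_y/E_s = 0.0021, so compression steel does yield.
M_n = (A_s − A'_s) f_y (d − a/2) + A'_s f_y (d − d') = [2658600 × (715 − 94.28) + 537600 × (715 − 58)] × 10⁻⁶ = 1650.25 + 353.20 = 2003.45 kN·m.

M_n ≈ 2000 kN·m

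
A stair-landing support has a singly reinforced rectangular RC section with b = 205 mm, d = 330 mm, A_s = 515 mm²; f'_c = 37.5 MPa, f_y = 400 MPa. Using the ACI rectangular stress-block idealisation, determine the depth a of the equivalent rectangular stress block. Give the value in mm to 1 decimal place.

a ≈ 31.5 mm

T = A_s f_y = 515 × 400 = 206000 N = 206 kN.
Setting C = 0.85 f'_c a b equal to T: a = 206000/(0.85 × 37.5 × 205) = 31.5 mm.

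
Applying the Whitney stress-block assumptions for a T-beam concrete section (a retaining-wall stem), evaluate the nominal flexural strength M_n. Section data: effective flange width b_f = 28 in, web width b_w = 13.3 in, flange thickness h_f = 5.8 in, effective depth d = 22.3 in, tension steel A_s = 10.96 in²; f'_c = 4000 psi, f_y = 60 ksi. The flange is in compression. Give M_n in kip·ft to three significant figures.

M_n ≈ 1030 kip·ft

Tension: T = A_s f_y = 10.96 × 60 = 657.6 kips.
Try a within the flange: a = T/(0.85 f'_c b_f) = 657.6/(0.85 × 4 × 28) = 6.908 in.
a = 6.908 > h_f = 5.8 in: the block extends into the web. Split into flange-overhang and web parts.
C_f = 0.85 f'_c (b_f − b_w) h_f = 0.85 × 4 × (28 − 13.3) × 5.8 = 289.9 kips.
Remaining web compression depth: a_w = (T − C_f)/(0.85 f'_c b_w) = (657.6 − 289.9)/(0.85 × 4 × 13.3) = 8.131 in.
M_n = C_f(d − h_f/2) + (T − C_f)(d − a_w/2) = 289.9 × (22.3 − 2.9) + 367.7 × (22.3 − 4.0655) = 5624.1 + 6704.8 = 12328.9 kip·in.
M_n = 12328.9/12 = 1027.41 kip·ft.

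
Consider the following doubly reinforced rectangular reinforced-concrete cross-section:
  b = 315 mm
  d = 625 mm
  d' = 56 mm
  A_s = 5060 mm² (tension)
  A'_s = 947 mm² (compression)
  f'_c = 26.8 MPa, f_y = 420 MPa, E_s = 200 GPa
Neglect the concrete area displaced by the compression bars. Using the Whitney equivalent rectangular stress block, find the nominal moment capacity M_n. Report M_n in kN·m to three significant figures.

M_n ≈ 1100 kN·m

Assume both tension and compression steel yield.
Net tension couple steel: A_s − A'_s = 4113 mm².
a = (A_s − A'_s) f_y / (0.85 f'_c b) = 1727460/(0.85 × 26.8 × 315) = 240.74 mm.
c = a/β₁ = 240.74/0.85 = 283.22 mm; ε'_s = 0.003(c − d')/c = 0.0024 ≥ f_y/E_s = 0.0021, so compression steel does yield.
M_n = (A_s − A'_s) f_y (d − a/2) + A'_s f_y (d − d') = [1727460 × (625 − 120.37) + 397740 × (625 − 56)] × 10⁻⁶ = 871.73 + 226.31 = 1098.04 kN·m.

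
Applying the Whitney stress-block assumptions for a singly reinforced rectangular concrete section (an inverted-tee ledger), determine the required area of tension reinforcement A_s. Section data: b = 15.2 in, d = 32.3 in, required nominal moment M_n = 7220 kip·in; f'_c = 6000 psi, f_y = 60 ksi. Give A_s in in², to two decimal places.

From M_n = 0.85 f'_c a b (d − a/2):
a = d − √(d² − 2M_n/(0.85 f'_c b)) = 32.3 − √(32.3² − 2 × 7220/(0.85 × 6 × 15.2)) = 3.025 in.
A_s = 0.85 f'_c a b / f_y = 0.85 × 6 × 3.025 × 15.2 / 60 = 3.908 in².

A_s ≈ 3.91 in²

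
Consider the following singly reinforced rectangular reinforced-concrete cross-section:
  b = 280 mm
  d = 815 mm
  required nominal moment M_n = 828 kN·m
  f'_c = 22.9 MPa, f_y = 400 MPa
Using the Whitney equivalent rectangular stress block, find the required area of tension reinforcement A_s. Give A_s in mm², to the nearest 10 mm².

A_s ≈ 2930 mm²

With M_n = 0.85 f'_c a b (d − a/2), solve the quadratic for a:
a = d − √(d² − 2M_n/(0.85 f'_c b)) = 815 − √(815² − 2 × 828×10⁶/(0.85 × 22.9 × 280)) = 214.68 mm.
A_s = 0.85 f'_c a b / f_y = 0.85 × 22.9 × 214.68 × 280 / 400 = 2925.1 mm².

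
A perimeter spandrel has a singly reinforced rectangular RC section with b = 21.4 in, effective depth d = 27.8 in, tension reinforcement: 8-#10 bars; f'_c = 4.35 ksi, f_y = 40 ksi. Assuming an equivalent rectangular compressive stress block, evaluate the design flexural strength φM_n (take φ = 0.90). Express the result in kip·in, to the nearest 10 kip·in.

φM_n ≈ 9230 kip·in

A_s = 8 × 1.27 = 10.16 in².
T = A_s f_y = 10.16 × 40 = 406.4 kips.
a = T/(0.85 f'_c b) = 406.4/(0.85 × 4.35 × 21.4) = 5.136 in.
M_n = T(d − a/2) = 406.4 × (27.8 − 2.568) = 10254.3 kip·in.
φM_n = 0.90 × 10254.3 = 9228.9 kip·in.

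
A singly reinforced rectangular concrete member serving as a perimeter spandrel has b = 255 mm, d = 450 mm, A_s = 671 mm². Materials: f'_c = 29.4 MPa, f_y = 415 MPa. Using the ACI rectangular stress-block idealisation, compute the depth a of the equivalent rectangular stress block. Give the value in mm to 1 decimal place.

a ≈ 43.7 mm

T = A_s f_y = 671 × 415 = 278465 N = 278.465 kN.
Setting C = 0.85 f'_c a b equal to T: a = 278465/(0.85 × 29.4 × 255) = 43.7 mm.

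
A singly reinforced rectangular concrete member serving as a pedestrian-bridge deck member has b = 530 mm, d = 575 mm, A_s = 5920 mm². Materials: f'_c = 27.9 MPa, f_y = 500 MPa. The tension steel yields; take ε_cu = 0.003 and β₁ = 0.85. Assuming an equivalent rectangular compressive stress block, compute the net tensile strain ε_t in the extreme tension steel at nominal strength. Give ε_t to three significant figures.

a = A_s f_y/(0.85 f'_c b) = 235.50 mm.
β₁ = 0.85, so c = a/β₁ = 235.50/0.85 = 277.06 mm.
From the linear strain diagram with ε_cu = 0.003: ε_t = 0.003 (d − c)/c = 0.003 × (575 − 277.06)/277.06 = 0.00323.
ε_t < 0.004 — the section is over-reinforced for flexure under ACI limits.

ε_t ≈ 0.00323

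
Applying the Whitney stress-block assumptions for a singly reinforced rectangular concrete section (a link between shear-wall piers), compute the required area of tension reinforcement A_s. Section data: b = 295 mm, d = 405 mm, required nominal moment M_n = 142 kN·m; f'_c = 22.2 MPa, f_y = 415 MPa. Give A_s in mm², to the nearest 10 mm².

A_s ≈ 920 mm²

With M_n = 0.85 f'_c a b (d − a/2), solve the quadratic for a:
a = d − √(d² − 2M_n/(0.85 f'_c b)) = 405 − √(405² − 2 × 142×10⁶/(0.85 × 22.2 × 295)) = 68.84 mm.
A_s = 0.85 f'_c a b / f_y = 0.85 × 22.2 × 68.84 × 295 / 415 = 923.4 mm².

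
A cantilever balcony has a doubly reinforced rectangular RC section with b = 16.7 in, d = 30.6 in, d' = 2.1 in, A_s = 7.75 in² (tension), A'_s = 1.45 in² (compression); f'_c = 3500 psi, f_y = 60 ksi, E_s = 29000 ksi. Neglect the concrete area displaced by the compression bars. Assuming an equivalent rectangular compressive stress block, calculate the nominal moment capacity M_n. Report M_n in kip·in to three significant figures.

M_n ≈ 12600 kip·in

Assume both steels yield.
a = (A_s − A'_s) f_y/(0.85 f'_c b) = (7.75 − 1.45) × 60/(0.85 × 3.5 × 16.7) = 7.608 in.
c = a/β₁ = 7.608/0.85 = 8.951 in; ε'_s = 0.003(c − d')/c = 0.0023 ≥ ε_y = 0.0021, so the compression steel yields.
M_n = (A_s − A'_s) f_y (d − a/2) + A'_s f_y (d − d') = 378 × (30.6 − 3.804) + 87 × (30.6 − 2.1) = 10128.9 + 2479.5 = 12608.4 kip·in.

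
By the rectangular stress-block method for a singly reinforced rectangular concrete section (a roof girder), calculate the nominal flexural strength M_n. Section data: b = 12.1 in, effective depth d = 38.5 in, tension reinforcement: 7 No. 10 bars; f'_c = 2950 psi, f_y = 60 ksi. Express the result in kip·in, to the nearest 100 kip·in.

M_n ≈ 15800 kip·in

A_s = 7 × 1.27 = 8.89 in².
T = A_s f_y = 8.89 × 60 = 533.4 kips.
a = T/(0.85 f'_c b) = 533.4/(0.85 × 2.95 × 12.1) = 17.580 in.
M_n = T(d − a/2) = 533.4 × (38.5 − 8.79) = 15847.3 kip·in.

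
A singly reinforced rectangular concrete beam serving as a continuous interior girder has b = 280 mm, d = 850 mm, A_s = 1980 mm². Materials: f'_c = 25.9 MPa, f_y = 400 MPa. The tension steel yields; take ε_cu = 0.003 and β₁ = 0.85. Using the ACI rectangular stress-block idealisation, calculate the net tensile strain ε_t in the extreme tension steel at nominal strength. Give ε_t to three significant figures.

a = A_s f_y/(0.85 f'_c b) = 128.48 mm.
β₁ = 0.85, so c = a/β₁ = 128.48/0.85 = 151.15 mm.
From the linear strain diagram with ε_cu = 0.003: ε_t = 0.003 (d − c)/c = 0.003 × (850 − 151.15)/151.15 = 0.0139.
Since ε_t ≥ 0.005, the section is tension-controlled.

ε_t ≈ 0.0139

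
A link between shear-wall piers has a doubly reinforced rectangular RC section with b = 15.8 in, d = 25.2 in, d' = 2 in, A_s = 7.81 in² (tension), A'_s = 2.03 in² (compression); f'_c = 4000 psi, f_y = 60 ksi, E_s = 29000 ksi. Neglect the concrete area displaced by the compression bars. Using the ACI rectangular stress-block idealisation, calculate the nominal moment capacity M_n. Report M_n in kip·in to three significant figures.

M_n ≈ 10400 kip·in

Assume both steels yield.
a = (A_s − A'_s) f_y/(0.85 f'_c b) = (7.81 − 2.03) × 60/(0.85 × 4 × 15.8) = 6.456 in.
c = a/β₁ = 6.456/0.85 = 7.595 in; ε'_s = 0.003(c − d')/c = 0.0022 ≥ ε_y = 0.0021, so the compression steel yields.
M_n = (A_s − A'_s) f_y (d − a/2) + A'_s f_y (d − d') = 346.8 × (25.2 − 3.228) + 121.8 × (25.2 − 2) = 7619.9 + 2825.8 = 10445.7 kip·in.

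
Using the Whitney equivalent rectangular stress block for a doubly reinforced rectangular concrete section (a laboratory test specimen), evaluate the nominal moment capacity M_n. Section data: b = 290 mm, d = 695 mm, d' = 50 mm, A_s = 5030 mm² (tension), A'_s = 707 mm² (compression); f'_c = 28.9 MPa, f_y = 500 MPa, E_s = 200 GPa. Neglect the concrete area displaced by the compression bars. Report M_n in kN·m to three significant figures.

Assume both tension and compression steel yield.
Net tension couple steel: A_s − A'_s = 4323 mm².
a = (A_s − A'_s) f_y / (0.85 f'_c b) = 2161500/(0.85 × 28.9 × 290) = 303.42 mm.
c = a/β₁ = 303.42/0.844 = 359.50 mm; ε'_s = 0.003(c − d')/c = 0.0026 ≥ f_y/E_s = 0.0025, so compression steel does yield.
M_n = (A_s − A'_s) f_y (d − a/2) + A'_s f_y (d − d') = [2161500 × (695 − 151.71) + 353500 × (695 − 50)] × 10⁻⁶ = 1174.32 + 228.01 = 1402.33 kN·m.

M_n ≈ 1400 kN·m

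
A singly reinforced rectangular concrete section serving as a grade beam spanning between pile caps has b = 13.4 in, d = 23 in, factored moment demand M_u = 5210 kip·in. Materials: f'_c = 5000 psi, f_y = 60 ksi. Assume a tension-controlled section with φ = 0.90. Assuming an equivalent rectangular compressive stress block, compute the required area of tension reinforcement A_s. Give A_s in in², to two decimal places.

A_s ≈ 4.70 in²

M_n = M_u/φ = 5210/0.90 = 5788.89 kip·in.
From M_n = 0.85 f'_c a b (d − a/2):
a = d − √(d² − 2M_n/(0.85 f'_c b)) = 23 − √(23² − 2 × 5788.89/(0.85 × 5 × 13.4)) = 4.953 in.
A_s = 0.85 f'_c a b / f_y = 0.85 × 5 × 4.953 × 13.4 / 60 = 4.701 in².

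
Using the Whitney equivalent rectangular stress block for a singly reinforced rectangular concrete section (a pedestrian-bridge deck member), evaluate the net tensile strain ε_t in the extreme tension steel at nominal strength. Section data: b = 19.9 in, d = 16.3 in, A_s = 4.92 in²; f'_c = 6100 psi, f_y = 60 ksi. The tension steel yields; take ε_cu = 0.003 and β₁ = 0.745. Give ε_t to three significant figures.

ε_t ≈ 0.00973

a = A_s f_y/(0.85 f'_c b) = 2.861 in.
β₁ = 0.745, so c = a/β₁ = 2.861/0.745 = 3.840 in.
From the linear strain diagram with ε_cu = 0.003: ε_t = 0.003 (d − c)/c = 0.003 × (16.3 − 3.840)/3.840 = 0.00973.
Since ε_t ≥ 0.005, the section is tension-controlled.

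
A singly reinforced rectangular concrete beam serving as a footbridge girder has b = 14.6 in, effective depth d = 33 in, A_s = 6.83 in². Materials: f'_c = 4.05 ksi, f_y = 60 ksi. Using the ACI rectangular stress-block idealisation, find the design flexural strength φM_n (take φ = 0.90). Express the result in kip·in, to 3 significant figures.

T = A_s f_y = 6.83 × 60 = 409.8 kips.
a = T/(0.85 f'_c b) = 409.8/(0.85 × 4.05 × 14.6) = 8.154 in.
M_n = T(d − a/2) = 409.8 × (33 − 4.077) = 11852.6 kip·in.
φM_n = 0.90 × 11852.6 = 10667.3 kip·in.

φM_n ≈ 10700 kip·in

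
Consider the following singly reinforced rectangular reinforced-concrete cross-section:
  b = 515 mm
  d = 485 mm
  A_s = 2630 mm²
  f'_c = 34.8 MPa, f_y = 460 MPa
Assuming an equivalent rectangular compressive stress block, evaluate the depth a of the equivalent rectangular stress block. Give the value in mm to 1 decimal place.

T = A_s f_y = 2630 × 460 = 1209800 N = 1209.8 kN.
Setting C = 0.85 f'_c a b equal to T: a = 1209800/(0.85 × 34.8 × 515) = 79.4 mm.

a ≈ 79.4 mm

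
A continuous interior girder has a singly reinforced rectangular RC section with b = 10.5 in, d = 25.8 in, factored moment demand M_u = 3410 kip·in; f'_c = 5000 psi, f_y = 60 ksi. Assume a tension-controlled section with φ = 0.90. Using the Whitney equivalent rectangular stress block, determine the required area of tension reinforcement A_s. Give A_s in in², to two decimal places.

A_s ≈ 2.63 in²

M_n = M_u/φ = 3410/0.90 = 3788.89 kip·in.
From M_n = 0.85 f'_c a b (d − a/2):
a = d − √(d² − 2M_n/(0.85 f'_c b)) = 25.8 − √(25.8² − 2 × 3788.89/(0.85 × 5 × 10.5)) = 3.533 in.
A_s = 0.85 f'_c a b / f_y = 0.85 × 5 × 3.533 × 10.5 / 60 = 2.628 in².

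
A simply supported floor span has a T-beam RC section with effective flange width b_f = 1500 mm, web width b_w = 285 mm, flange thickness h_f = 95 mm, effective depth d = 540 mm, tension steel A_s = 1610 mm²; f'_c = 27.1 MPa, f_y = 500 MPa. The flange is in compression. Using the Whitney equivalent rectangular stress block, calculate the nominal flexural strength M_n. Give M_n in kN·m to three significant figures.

Tension: T = A_s f_y = 1610 × 500 = 805000 N.
Try a within the flange: a = T/(0.85 f'_c b_f) = 805000/(0.85 × 27.1 × 1500) = 23.30 mm.
Since a = 23.30 ≤ h_f = 95 mm, the stress block lies entirely in the flange; analyse as a rectangular beam of width b_f.
M_n = T(d − a/2) = 805000 × (540 − 11.65) = 425.32 × 10⁶ N·mm.
M_n = 425.32 kN·m.

M_n ≈ 425 kN·m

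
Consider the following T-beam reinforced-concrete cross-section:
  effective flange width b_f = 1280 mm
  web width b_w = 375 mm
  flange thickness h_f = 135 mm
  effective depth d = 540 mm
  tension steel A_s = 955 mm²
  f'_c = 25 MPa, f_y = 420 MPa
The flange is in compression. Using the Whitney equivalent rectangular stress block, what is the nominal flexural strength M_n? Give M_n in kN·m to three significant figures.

Tension: T = A_s f_y = 955 × 420 = 401100 N.
Try a within the flange: a = T/(0.85 f'_c b_f) = 401100/(0.85 × 25 × 1280) = 14.75 mm.
Since a = 14.75 ≤ h_f = 135 mm, the stress block lies entirely in the flange; analyse as a rectangular beam of width b_f.
M_n = T(d − a/2) = 401100 × (540 − 7.375) = 213.64 × 10⁶ N·mm.
M_n = 213.64 kN·m.

M_n ≈ 214 kN·m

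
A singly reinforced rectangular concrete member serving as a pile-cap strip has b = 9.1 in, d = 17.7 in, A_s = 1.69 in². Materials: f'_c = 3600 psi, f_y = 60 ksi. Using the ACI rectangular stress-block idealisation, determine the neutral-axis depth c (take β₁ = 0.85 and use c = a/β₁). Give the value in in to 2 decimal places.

c ≈ 4.28 in

T = A_s f_y = 1.69 × 60 = 101.4 kips.
a = T/(0.85 f'_c b) = 101.4/(0.85 × 3.6 × 9.1) = 3.6415 in.
With β₁ = 0.85, c = a/β₁ = 3.6415/0.85 = 4.28 in.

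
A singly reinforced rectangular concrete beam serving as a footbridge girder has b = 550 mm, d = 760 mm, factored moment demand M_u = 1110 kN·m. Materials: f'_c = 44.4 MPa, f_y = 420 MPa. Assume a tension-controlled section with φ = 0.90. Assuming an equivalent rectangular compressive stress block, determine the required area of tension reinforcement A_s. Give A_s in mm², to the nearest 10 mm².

A_s ≈ 4090 mm²

M_n = M_u/φ = 1110/0.90 = 1233.33 kN·m.
With M_n = 0.85 f'_c a b (d − a/2), solve the quadratic for a:
a = d − √(d² − 2M_n/(0.85 f'_c b)) = 760 − √(760² − 2 × 1233.33×10⁶/(0.85 × 44.4 × 550)) = 82.68 mm.
A_s = 0.85 f'_c a b / f_y = 0.85 × 44.4 × 82.68 × 550 / 420 = 4086.2 mm².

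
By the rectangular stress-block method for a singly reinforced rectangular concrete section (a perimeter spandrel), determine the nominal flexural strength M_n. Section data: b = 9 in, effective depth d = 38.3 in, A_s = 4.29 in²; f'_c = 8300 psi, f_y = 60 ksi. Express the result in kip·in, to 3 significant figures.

T = A_s f_y = 4.29 × 60 = 257.4 kips.
a = T/(0.85 f'_c b) = 257.4/(0.85 × 8.3 × 9) = 4.054 in.
M_n = T(d − a/2) = 257.4 × (38.3 − 2.027) = 9336.7 kip·in.

M_n ≈ 9340 kip·in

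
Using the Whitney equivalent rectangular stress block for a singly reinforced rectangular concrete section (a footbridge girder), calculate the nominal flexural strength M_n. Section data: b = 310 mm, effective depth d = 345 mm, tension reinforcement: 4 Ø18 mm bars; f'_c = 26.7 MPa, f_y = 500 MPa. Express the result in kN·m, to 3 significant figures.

M_n ≈ 157 kN·m

A_s = 4 × 254 = 1016 mm².
T = A_s f_y = 1016 × 500 = 508000 N = 508 kN.
From C = T: a = T/(0.85 f'_c b) = 508000/(0.85 × 26.7 × 310) = 72.21 mm.
M_n = T(d − a/2) = 508 kN × (345 − 36.105) mm = 156.92 kN·m.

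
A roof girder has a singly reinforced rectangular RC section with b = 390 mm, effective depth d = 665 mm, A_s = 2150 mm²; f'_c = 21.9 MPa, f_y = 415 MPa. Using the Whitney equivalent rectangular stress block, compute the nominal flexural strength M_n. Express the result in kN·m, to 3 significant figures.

T = A_s f_y = 2150 × 415 = 892250 N = 892.25 kN.
From C = T: a = T/(0.85 f'_c b) = 892250/(0.85 × 21.9 × 390) = 122.90 mm.
M_n = T(d − a/2) = 892.25 kN × (665 − 61.45) mm = 538.52 kN·m.

M_n ≈ 539 kN·m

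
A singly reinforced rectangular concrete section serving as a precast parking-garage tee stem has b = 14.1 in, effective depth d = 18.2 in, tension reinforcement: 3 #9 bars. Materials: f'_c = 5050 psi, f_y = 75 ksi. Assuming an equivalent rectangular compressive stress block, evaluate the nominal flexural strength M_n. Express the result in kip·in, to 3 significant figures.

A_s = 3 × 1 = 3 in².
T = A_s f_y = 3 × 75 = 225 kips.
a = T/(0.85 f'_c b) = 225/(0.85 × 5.05 × 14.1) = 3.718 in.
M_n = T(d − a/2) = 225 × (18.2 − 1.859) = 3676.7 kip·in.

M_n ≈ 3680 kip·in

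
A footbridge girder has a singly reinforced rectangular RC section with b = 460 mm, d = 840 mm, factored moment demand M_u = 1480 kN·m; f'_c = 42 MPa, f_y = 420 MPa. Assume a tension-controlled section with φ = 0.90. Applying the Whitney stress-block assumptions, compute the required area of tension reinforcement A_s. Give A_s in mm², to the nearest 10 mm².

M_n = M_u/φ = 1480/0.90 = 1644.44 kN·m.
With M_n = 0.85 f'_c a b (d − a/2), solve the quadratic for a:
a = d − √(d² − 2M_n/(0.85 f'_c b)) = 840 − √(840² − 2 × 1644.44×10⁶/(0.85 × 42 × 460)) = 129.14 mm.
A_s = 0.85 f'_c a b / f_y = 0.85 × 42 × 129.14 × 460 / 420 = 5049.4 mm².

A_s ≈ 5050 mm²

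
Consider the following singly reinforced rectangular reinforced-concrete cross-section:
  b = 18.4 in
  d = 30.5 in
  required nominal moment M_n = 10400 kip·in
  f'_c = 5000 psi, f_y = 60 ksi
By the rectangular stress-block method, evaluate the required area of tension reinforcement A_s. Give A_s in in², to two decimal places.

From M_n = 0.85 f'_c a b (d − a/2):
a = d − √(d² − 2M_n/(0.85 f'_c b)) = 30.5 − √(30.5² − 2 × 10400/(0.85 × 5 × 18.4)) = 4.727 in.
A_s = 0.85 f'_c a b / f_y = 0.85 × 5 × 4.727 × 18.4 / 60 = 6.161 in².

A_s ≈ 6.16 in²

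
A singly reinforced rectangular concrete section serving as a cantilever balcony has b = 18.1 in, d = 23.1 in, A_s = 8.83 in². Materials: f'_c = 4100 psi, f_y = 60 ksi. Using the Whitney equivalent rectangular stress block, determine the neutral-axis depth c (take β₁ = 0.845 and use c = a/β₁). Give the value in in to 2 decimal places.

T = A_s f_y = 8.83 × 60 = 529.8 kips.
a = T/(0.85 f'_c b) = 529.8/(0.85 × 4.1 × 18.1) = 8.3991 in.
With β₁ = 0.845, c = a/β₁ = 8.3991/0.845 = 9.94 in.

c ≈ 9.94 in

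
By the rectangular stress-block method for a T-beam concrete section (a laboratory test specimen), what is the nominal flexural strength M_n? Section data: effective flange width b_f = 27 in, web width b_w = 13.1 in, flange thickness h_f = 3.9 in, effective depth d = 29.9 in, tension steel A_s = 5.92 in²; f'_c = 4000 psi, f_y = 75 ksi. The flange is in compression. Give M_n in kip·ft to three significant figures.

Tension: T = A_s f_y = 5.92 × 75 = 444 kips.
Try a within the flange: a = T/(0.85 f'_c b_f) = 444/(0.85 × 4 × 27) = 4.837 in.
a = 4.837 > h_f = 3.9 in: the block extends into the web. Split into flange-overhang and web parts.
C_f = 0.85 f'_c (b_f − b_w) h_f = 0.85 × 4 × (27 − 13.1) × 3.9 = 184.3 kips.
Remaining web compression depth: a_w = (T − C_f)/(0.85 f'_c b_w) = (444 − 184.3)/(0.85 × 4 × 13.1) = 5.831 in.
M_n = C_f(d − h_f/2) + (T − C_f)(d − a_w/2) = 184.3 × (29.9 − 1.95) + 259.7 × (29.9 − 2.9155) = 5151.2 + 7007.9 = 12159.1 kip·in.
M_n = 12159.1/12 = 1013.26 kip·ft.

M_n ≈ 1010 kip·ft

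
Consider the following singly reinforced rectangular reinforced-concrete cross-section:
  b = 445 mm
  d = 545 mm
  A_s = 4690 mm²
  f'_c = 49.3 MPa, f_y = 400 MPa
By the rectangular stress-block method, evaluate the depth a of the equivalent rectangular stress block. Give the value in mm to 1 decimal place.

a ≈ 100.6 mm

T = A_s f_y = 4690 × 400 = 1876000 N = 1876 kN.
Setting C = 0.85 f'_c a b equal to T: a = 1876000/(0.85 × 49.3 × 445) = 100.6 mm.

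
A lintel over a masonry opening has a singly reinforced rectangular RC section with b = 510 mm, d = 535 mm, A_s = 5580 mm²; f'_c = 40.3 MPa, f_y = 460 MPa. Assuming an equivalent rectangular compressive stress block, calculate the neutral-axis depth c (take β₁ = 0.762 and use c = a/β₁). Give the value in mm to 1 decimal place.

c ≈ 192.8 mm

T = A_s f_y = 5580 × 460 = 2566800 N = 2566.8 kN.
Setting C = 0.85 f'_c a b equal to T: a = 2566800/(0.85 × 40.3 × 510) = 146.926 mm.
With β₁ = 0.762, c = a/β₁ = 146.926/0.762 = 192.8 mm.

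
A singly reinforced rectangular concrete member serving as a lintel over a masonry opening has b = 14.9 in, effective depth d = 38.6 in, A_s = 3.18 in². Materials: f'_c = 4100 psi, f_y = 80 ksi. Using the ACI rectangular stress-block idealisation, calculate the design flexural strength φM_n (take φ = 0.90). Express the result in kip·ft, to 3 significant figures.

T = A_s f_y = 3.18 × 80 = 254.4 kips.
a = T/(0.85 f'_c b) = 254.4/(0.85 × 4.1 × 14.9) = 4.899 in.
M_n = T(d − a/2) = 254.4 × (38.6 − 2.4495) = 9196.7 kip·in = 9196.7/12 = 766.39 kip·ft.
φM_n = 0.90 × 766.39 = 689.75 kip·ft.

φM_n ≈ 690 kip·ft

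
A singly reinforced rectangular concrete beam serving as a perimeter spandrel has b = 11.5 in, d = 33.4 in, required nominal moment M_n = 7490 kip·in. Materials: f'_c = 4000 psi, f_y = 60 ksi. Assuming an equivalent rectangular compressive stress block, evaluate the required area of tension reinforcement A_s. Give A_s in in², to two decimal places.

A_s ≈ 4.13 in²

From M_n = 0.85 f'_c a b (d − a/2):
a = d − √(d² − 2M_n/(0.85 f'_c b)) = 33.4 − √(33.4² − 2 × 7490/(0.85 × 4 × 11.5)) = 6.336 in.
A_s = 0.85 f'_c a b / f_y = 0.85 × 4 × 6.336 × 11.5 / 60 = 4.129 in².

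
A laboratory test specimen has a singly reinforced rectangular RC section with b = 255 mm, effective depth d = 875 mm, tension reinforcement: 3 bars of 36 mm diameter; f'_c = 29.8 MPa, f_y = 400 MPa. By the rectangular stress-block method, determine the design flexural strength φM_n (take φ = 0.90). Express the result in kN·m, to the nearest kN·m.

φM_n ≈ 858 kN·m

A_s = 3 × 1018 = 3054 mm².
T = A_s f_y = 3054 × 400 = 1221600 N = 1221.6 kN.
From C = T: a = T/(0.85 f'_c b) = 1221600/(0.85 × 29.8 × 255) = 189.13 mm.
M_n = T(d − a/2) = 1221.6 kN × (875 − 94.565) mm = 953.38 kN·m.
φM_n = 0.90 × 953.38 = 858.04 kN·m.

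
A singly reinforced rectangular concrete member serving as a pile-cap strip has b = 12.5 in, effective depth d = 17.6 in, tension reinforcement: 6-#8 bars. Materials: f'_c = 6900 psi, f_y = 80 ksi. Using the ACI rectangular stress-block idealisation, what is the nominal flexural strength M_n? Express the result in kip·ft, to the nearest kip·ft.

M_n ≈ 474 kip·ft

A_s = 6 × 0.79 = 4.74 in².
T = A_s f_y = 4.74 × 80 = 379.2 kips.
a = T/(0.85 f'_c b) = 379.2/(0.85 × 6.9 × 12.5) = 5.172 in.
M_n = T(d − a/2) = 379.2 × (17.6 − 2.586) = 5693.3 kip·in = 5693.3/12 = 474.44 kip·ft.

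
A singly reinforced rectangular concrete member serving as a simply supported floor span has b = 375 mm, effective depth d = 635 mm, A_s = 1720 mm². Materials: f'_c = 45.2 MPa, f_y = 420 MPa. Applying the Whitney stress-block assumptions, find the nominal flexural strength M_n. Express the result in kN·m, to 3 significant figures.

M_n ≈ 441 kN·m

T = A_s f_y = 1720 × 420 = 722400 N = 722.4 kN.
From C = T: a = T/(0.85 f'_c b) = 722400/(0.85 × 45.2 × 375) = 50.14 mm.
M_n = T(d − a/2) = 722.4 kN × (635 − 25.07) mm = 440.61 kN·m.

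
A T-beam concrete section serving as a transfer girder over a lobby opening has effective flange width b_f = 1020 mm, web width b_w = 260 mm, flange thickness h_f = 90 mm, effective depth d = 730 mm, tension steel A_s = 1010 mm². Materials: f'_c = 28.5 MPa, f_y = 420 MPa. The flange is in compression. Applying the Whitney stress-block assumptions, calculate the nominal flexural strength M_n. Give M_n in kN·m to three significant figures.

Tension: T = A_s f_y = 1010 × 420 = 424200 N.
Try a within the flange: a = T/(0.85 f'_c b_f) = 424200/(0.85 × 28.5 × 1020) = 17.17 mm.
Since a = 17.17 ≤ h_f = 90 mm, the stress block lies entirely in the flange; analyse as a rectangular beam of width b_f.
M_n = T(d − a/2) = 424200 × (730 − 8.585) = 306.02 × 10⁶ N·mm.
M_n = 306.02 kN·m.

M_n ≈ 306 kN·m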